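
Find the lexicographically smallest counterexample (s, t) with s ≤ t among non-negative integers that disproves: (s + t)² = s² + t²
Substituting (1, 1) into the claim:
LHS = (1 + 1)² = 4
RHS = 1² + 1² = 2

Since LHS ≠ RHS, this pair disproves the claim, and no lexicographically smaller pair (s ≤ t, non-negative integers) does.

For instance (1, 5) is also a counterexample (LHS = 36, RHS = 26), but it's lexicographically larger.

Answer: (s, t) = (1, 1)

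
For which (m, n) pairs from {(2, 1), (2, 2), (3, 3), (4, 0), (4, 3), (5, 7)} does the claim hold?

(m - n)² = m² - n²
(2, 2), (3, 3), (4, 0)

Testing each pair:
(2, 1): LHS = 1, RHS = 3 → fails
(2, 2): LHS = 0, RHS = 0 → holds
(3, 3): LHS = 0, RHS = 0 → holds
(4, 0): LHS = 16, RHS = 16 → holds
(4, 3): LHS = 1, RHS = 7 → fails
(5, 7): LHS = 4, RHS = -24 → fails

3 of 6 pairs satisfy the claim.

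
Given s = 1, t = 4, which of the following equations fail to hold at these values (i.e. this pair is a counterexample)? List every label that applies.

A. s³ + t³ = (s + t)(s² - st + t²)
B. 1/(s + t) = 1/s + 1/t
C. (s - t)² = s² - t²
Evaluating each claim at the given values:
A. LHS = 65, RHS = 65 → holds here (LHS = RHS)
B. LHS = 1/5, RHS = 5/4 → fails here (LHS ≠ RHS)
C. LHS = 9, RHS = -15 → fails here (LHS ≠ RHS)

Answer: B, C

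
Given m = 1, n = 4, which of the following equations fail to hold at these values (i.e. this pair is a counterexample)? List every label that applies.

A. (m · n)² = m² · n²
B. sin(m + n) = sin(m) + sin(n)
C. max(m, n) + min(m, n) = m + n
Evaluating each claim at the given values:
A. LHS = 16, RHS = 16 → holds here (LHS = RHS)
B. LHS = sin(5) ≈ -0.9589, RHS = sin(4) + sin(1) ≈ 0.08467 → fails here (LHS ≠ RHS)
C. LHS = 5, RHS = 5 → holds here (LHS = RHS)

Answer: B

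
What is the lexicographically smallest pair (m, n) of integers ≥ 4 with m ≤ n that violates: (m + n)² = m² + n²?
(m, n) = (4, 4)

Substituting (4, 4) into the claim:
LHS = (4 + 4)² = 64
RHS = 4² + 4² = 32

Since LHS ≠ RHS, this pair disproves the claim, and no lexicographically smaller pair (m ≤ n, integers ≥ 4) does.

For instance (7, 8) is also a counterexample (LHS = 225, RHS = 113), but it's lexicographically larger.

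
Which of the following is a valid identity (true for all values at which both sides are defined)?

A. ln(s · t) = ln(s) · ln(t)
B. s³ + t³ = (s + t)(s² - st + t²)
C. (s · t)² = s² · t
A: fails at (5, 8) — LHS = ln(40) ≈ 3.689, RHS = ln(5)·ln(8) ≈ 3.347.
B: holds — e.g. at (1, 4), both sides equal 65.
C: fails at (1, 2) — LHS = 4, RHS = 2.

Answer: B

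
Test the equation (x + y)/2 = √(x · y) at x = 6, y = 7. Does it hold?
Fails

Substituting x = 6, y = 7:

LHS = (6 + 7)/2 = 13/2
RHS = √(6 · 7) = √(42) ≈ 6.481

LHS ≠ RHS, so the equation does not hold at this point.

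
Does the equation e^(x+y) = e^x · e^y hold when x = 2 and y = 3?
Holds

Substituting x = 2, y = 3:

LHS = e^(2+3) = e^5 ≈ 148.4
RHS = e^2 · e^3 = e^5 ≈ 148.4

LHS = RHS, so the equation holds at this point.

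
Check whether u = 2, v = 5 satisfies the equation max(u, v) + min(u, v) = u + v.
Holds

Substituting u = 2, v = 5:

LHS = max(2, 5) + min(2, 5) = 7
RHS = 2 + 5 = 7

LHS = RHS, so the equation holds at this point.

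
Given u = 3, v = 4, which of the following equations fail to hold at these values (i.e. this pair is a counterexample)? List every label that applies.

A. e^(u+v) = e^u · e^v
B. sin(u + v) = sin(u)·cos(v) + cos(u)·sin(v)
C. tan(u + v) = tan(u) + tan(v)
C

Evaluating each claim at the given values:
A. LHS = e^7 ≈ 1097, RHS = e^7 ≈ 1097 → holds here (LHS = RHS)
B. LHS = sin(7) ≈ 0.657, RHS = sin(3)·cos(4) + sin(4)·cos(3) ≈ 0.657 → holds here (LHS = RHS)
C. LHS = tan(7) ≈ 0.8714, RHS = tan(3) + tan(4) ≈ 1.015 → fails here (LHS ≠ RHS)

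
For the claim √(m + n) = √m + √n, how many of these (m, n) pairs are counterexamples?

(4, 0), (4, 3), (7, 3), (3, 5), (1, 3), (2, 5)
Testing each pair:
(4, 0): LHS = 2, RHS = 2 → satisfies claim
(4, 3): LHS = √(7) ≈ 2.646, RHS = √(3) + 2 ≈ 3.732 → counterexample
(7, 3): LHS = √(10) ≈ 3.162, RHS = √(3) + √(7) ≈ 4.378 → counterexample
(3, 5): LHS = 2·√(2) ≈ 2.828, RHS = √(3) + √(5) ≈ 3.968 → counterexample
(1, 3): LHS = 2, RHS = 1 + √(3) ≈ 2.732 → counterexample
(2, 5): LHS = √(7) ≈ 2.646, RHS = √(2) + √(5) ≈ 3.65 → counterexample

That makes 5 counterexamples.

Answer: 5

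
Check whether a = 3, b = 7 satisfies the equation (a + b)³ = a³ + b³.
Fails

Substituting a = 3, b = 7:

LHS = (3 + 7)³ = 1000
RHS = 3³ + 7³ = 370

LHS ≠ RHS, so the equation does not hold at this point.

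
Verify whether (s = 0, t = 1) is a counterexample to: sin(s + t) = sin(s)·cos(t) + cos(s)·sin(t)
Substituting s = 0, t = 1:
LHS = sin(0 + 1) = sin(1) ≈ 0.8415
RHS = sin(0)·cos(1) + cos(0)·sin(1) = sin(1) ≈ 0.8415

The sides agree, so this pair does not disprove the claim.

Answer: No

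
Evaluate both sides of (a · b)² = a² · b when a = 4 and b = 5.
LHS = (4 · 5)² = 400
RHS = 4² · 5 = 80

LHS ≠ RHS, so the equation does not hold here.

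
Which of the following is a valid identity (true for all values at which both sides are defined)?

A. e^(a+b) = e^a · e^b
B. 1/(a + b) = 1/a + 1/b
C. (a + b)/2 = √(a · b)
A

A: holds — e.g. at (3, 3), both sides equal e^6 ≈ 403.4.
B: fails at (2, 5) — LHS = 1/7, RHS = 7/10.
C: fails at (1, 5) — LHS = 3, RHS = √(5) ≈ 2.236.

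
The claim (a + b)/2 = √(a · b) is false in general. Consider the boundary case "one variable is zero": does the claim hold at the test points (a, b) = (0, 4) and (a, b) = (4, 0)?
At (0, 4): LHS = 2 ≠ RHS = 0
At (4, 0): LHS = 2 ≠ RHS = 0

Answer: No, fails at both test points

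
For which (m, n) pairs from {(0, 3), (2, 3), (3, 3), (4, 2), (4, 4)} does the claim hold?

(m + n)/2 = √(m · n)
Testing each pair:
(0, 3): LHS = 3/2, RHS = 0 → fails
(2, 3): LHS = 5/2, RHS = √(6) ≈ 2.449 → fails
(3, 3): LHS = 3, RHS = 3 → holds
(4, 2): LHS = 3, RHS = 2·√(2) ≈ 2.828 → fails
(4, 4): LHS = 4, RHS = 4 → holds

2 of 5 pairs satisfy the claim.

Answer: (3, 3), (4, 4)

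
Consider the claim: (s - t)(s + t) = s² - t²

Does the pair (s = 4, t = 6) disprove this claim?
Substituting s = 4, t = 6:
LHS = (4 - 6)(4 + 6) = -20
RHS = 4² - 6² = -20

The sides agree, so this pair does not disprove the claim.

Answer: No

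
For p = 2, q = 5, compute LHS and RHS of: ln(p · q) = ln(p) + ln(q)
LHS = ln(2 · 5) = ln(10) ≈ 2.303
RHS = ln(2) + ln(5) ≈ 2.303

LHS = RHS: the two sides agree.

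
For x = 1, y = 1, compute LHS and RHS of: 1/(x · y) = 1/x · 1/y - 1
LHS = 1/(1 · 1) = 1
RHS = 1/1 · 1/1 - 1 = 0

LHS ≠ RHS, so the equation does not hold here.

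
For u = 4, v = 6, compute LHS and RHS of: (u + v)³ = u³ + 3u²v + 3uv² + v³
LHS = (4 + 6)³ = 1000
RHS = 4³ + 3·4²·6 + 3·4·6² + 6³ = 1000

LHS = RHS: the two sides agree.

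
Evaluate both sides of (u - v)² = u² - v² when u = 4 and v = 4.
LHS = (4 - 4)² = 0
RHS = 4² - 4² = 0

LHS = RHS: the two sides agree.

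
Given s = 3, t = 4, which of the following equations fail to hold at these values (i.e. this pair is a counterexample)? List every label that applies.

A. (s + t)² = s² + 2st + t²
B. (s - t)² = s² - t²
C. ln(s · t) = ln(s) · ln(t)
Evaluating each claim at the given values:
A. LHS = 49, RHS = 49 → holds here (LHS = RHS)
B. LHS = 1, RHS = -7 → fails here (LHS ≠ RHS)
C. LHS = ln(12) ≈ 2.485, RHS = ln(3)·ln(4) ≈ 1.523 → fails here (LHS ≠ RHS)

Answer: B, C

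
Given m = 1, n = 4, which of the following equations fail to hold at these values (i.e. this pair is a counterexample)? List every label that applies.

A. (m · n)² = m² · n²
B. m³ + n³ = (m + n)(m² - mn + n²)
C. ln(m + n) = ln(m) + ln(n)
C

Evaluating each claim at the given values:
A. LHS = 16, RHS = 16 → holds here (LHS = RHS)
B. LHS = 65, RHS = 65 → holds here (LHS = RHS)
C. LHS = ln(5) ≈ 1.609, RHS = ln(4) ≈ 1.386 → fails here (LHS ≠ RHS)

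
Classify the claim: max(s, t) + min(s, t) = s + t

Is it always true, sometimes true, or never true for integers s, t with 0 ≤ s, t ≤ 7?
Always true

The identity holds for every pair in the range. For instance at (s, t) = (0, 3): both sides equal 3.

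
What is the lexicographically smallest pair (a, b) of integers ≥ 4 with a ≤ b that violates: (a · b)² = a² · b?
Substituting (4, 4) into the claim:
LHS = (4 · 4)² = 256
RHS = 4² · 4 = 64

Since LHS ≠ RHS, this pair disproves the claim, and no lexicographically smaller pair (a ≤ b, integers ≥ 4) does.

For instance (10, 10) is also a counterexample (LHS = 10000, RHS = 1000), but it's lexicographically larger.

Answer: (a, b) = (4, 4)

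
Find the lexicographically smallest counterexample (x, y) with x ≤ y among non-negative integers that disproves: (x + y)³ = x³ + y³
Substituting (1, 1) into the claim:
LHS = (1 + 1)³ = 8
RHS = 1³ + 1³ = 2

Since LHS ≠ RHS, this pair disproves the claim, and no lexicographically smaller pair (x ≤ y, non-negative integers) does.

For instance (5, 7) is also a counterexample (LHS = 1728, RHS = 468), but it's lexicographically larger.

Answer: (x, y) = (1, 1)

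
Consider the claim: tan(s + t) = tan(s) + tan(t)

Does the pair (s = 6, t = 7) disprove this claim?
Substituting s = 6, t = 7:
LHS = tan(6 + 7) = tan(13) ≈ 0.463
RHS = tan(6) + tan(7) ≈ 0.5804

Since LHS ≠ RHS, this pair disproves the claim.

Answer: Yes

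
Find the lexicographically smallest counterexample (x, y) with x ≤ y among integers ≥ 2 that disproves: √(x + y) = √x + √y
(x, y) = (2, 2)

Substituting (2, 2) into the claim:
LHS = √(2 + 2) = 2
RHS = √2 + √2 = 2·√(2) ≈ 2.828

Since LHS ≠ RHS, this pair disproves the claim, and no lexicographically smaller pair (x ≤ y, integers ≥ 2) does.

For instance (4, 8) is also a counterexample (LHS = 2·√(3) ≈ 3.464, RHS = 2 + 2·√(2) ≈ 4.828), but it's lexicographically larger.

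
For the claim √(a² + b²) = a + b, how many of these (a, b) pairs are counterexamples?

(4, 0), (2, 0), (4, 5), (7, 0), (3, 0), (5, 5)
2

Testing each pair:
(4, 0): LHS = 4, RHS = 4 → satisfies claim
(2, 0): LHS = 2, RHS = 2 → satisfies claim
(4, 5): LHS = √(41) ≈ 6.403, RHS = 9 → counterexample
(7, 0): LHS = 7, RHS = 7 → satisfies claim
(3, 0): LHS = 3, RHS = 3 → satisfies claim
(5, 5): LHS = 5·√(2) ≈ 7.071, RHS = 10 → counterexample

That makes 2 counterexamples.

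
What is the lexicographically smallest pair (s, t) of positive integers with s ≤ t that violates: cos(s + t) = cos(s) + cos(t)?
Substituting (1, 1) into the claim:
LHS = cos(1 + 1) = cos(2) ≈ -0.4161
RHS = cos(1) + cos(1) = 2·cos(1) ≈ 1.081

Since LHS ≠ RHS, this pair disproves the claim, and no lexicographically smaller pair (s ≤ t, positive integers) does.

For instance (1, 6) is also a counterexample (LHS = cos(7) ≈ 0.7539, RHS = cos(1) + cos(6) ≈ 1.5), but it's lexicographically larger.

Answer: (s, t) = (1, 1)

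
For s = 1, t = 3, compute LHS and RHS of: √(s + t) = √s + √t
LHS = √(1 + 3) = 2
RHS = √1 + √3 = 1 + √(3) ≈ 2.732

LHS ≠ RHS (they differ by about 0.7321), so the equation does not hold here.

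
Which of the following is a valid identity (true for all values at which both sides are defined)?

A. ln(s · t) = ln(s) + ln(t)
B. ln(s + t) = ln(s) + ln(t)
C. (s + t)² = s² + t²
A

A: holds — e.g. at (3, 7), both sides equal ln(21) ≈ 3.045.
B: fails at (4, 4) — LHS = ln(8) ≈ 2.079, RHS = 2·ln(4) ≈ 2.773.
C: fails at (3, 5) — LHS = 64, RHS = 34.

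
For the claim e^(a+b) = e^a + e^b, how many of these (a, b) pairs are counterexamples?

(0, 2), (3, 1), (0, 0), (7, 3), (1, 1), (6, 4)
Testing each pair:
(0, 2): LHS = e^2 ≈ 7.389, RHS = 1 + e^2 ≈ 8.389 → counterexample
(3, 1): LHS = e^4 ≈ 54.6, RHS = e + e^3 ≈ 22.8 → counterexample
(0, 0): LHS = 1, RHS = 2 → counterexample
(7, 3): LHS = e^10 ≈ 22026.5, RHS = e^3 + e^7 ≈ 1117 → counterexample
(1, 1): LHS = e^2 ≈ 7.389, RHS = 2·e ≈ 5.437 → counterexample
(6, 4): LHS = e^10 ≈ 22026.5, RHS = e^4 + e^6 ≈ 458 → counterexample

That makes 6 counterexamples.

Answer: 6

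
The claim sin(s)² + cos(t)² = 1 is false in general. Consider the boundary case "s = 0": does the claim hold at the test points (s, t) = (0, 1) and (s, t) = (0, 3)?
No, fails at both test points

At (0, 1): LHS = cos(1)² ≈ 0.2919 ≠ RHS = 1
At (0, 3): LHS = cos(3)² ≈ 0.9801 ≠ RHS = 1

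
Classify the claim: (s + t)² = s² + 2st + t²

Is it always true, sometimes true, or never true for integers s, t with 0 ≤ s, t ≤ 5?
The identity holds for every pair in the range. For instance at (s, t) = (4, 2): both sides equal 36.

Answer: Always true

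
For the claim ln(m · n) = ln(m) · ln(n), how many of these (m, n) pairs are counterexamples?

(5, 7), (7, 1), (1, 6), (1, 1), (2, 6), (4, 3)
5

Testing each pair:
(5, 7): LHS = ln(35) ≈ 3.555, RHS = ln(5)·ln(7) ≈ 3.132 → counterexample
(7, 1): LHS = ln(7) ≈ 1.946, RHS = 0 → counterexample
(1, 6): LHS = ln(6) ≈ 1.792, RHS = 0 → counterexample
(1, 1): LHS = 0, RHS = 0 → satisfies claim
(2, 6): LHS = ln(12) ≈ 2.485, RHS = ln(2)·ln(6) ≈ 1.242 → counterexample
(4, 3): LHS = ln(12) ≈ 2.485, RHS = ln(3)·ln(4) ≈ 1.523 → counterexample

That makes 5 counterexamples.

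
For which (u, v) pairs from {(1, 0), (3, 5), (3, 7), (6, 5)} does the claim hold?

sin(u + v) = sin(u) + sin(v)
(1, 0)

Testing each pair:
(1, 0): LHS = sin(1) ≈ 0.8415, RHS = sin(1) ≈ 0.8415 → holds
(3, 5): LHS = sin(8) ≈ 0.9894, RHS = sin(5) + sin(3) ≈ -0.8178 → fails
(3, 7): LHS = sin(10) ≈ -0.544, RHS = sin(3) + sin(7) ≈ 0.7981 → fails
(6, 5): LHS = sin(11) ≈ -1, RHS = sin(5) + sin(6) ≈ -1.238 → fails

1 of 4 pairs satisfies the claim.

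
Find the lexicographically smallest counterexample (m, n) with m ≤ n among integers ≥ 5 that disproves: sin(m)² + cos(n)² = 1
At (5, 5): both sides equal 1, so it holds there.

Substituting (5, 6) into the claim:
LHS = sin(5)² + cos(6)² ≈ 1.841
RHS = 1

Since LHS ≠ RHS, this pair disproves the claim, and no lexicographically smaller pair (m ≤ n, integers ≥ 5) does.

For instance (6, 10) is also a counterexample (LHS = sin(6)² + cos(10)² ≈ 0.7821, RHS = 1), but it's lexicographically larger.

Answer: (m, n) = (5, 6)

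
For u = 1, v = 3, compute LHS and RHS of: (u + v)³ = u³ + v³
LHS = (1 + 3)³ = 64
RHS = 1³ + 3³ = 28

LHS ≠ RHS, so the equation does not hold here.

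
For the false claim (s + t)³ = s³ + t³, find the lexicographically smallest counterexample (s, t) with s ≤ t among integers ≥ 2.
Substituting (2, 2) into the claim:
LHS = (2 + 2)³ = 64
RHS = 2³ + 2³ = 16

Since LHS ≠ RHS, this pair disproves the claim, and no lexicographically smaller pair (s ≤ t, integers ≥ 2) does.

For instance (2, 8) is also a counterexample (LHS = 1000, RHS = 520), but it's lexicographically larger.

Answer: (s, t) = (2, 2)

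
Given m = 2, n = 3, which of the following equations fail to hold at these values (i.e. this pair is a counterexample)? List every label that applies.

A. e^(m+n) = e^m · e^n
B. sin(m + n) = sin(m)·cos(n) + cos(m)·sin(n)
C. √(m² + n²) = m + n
Evaluating each claim at the given values:
A. LHS = e^5 ≈ 148.4, RHS = e^5 ≈ 148.4 → holds here (LHS = RHS)
B. LHS = sin(5) ≈ -0.9589, RHS = sin(2)·cos(3) + sin(3)·cos(2) ≈ -0.9589 → holds here (LHS = RHS)
C. LHS = √(13) ≈ 3.606, RHS = 5 → fails here (LHS ≠ RHS)

Answer: C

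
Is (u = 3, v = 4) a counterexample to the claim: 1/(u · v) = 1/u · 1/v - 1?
Yes

Substituting u = 3, v = 4:
LHS = 1/(3 · 4) = 1/12
RHS = 1/3 · 1/4 - 1 = -11/12

Since LHS ≠ RHS, this pair disproves the claim.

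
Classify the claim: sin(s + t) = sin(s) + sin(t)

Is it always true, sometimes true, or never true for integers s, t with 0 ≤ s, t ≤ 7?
Sometimes true

It holds at (s, t) = (0, 6) (both sides equal sin(6) ≈ -0.2794), but fails at (s, t) = (2, 5) (LHS = sin(7) ≈ 0.657, RHS = sin(5) + sin(2) ≈ -0.04963).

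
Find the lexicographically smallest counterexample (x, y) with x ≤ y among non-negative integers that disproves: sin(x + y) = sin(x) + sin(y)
At (0, 0): both sides equal 0, so it holds there.
At (0, 4): both sides equal sin(4) ≈ -0.7568, so it holds there.

Substituting (1, 1) into the claim:
LHS = sin(1 + 1) = sin(2) ≈ 0.9093
RHS = sin(1) + sin(1) = 2·sin(1) ≈ 1.683

Since LHS ≠ RHS, this pair disproves the claim, and no lexicographically smaller pair (x ≤ y, non-negative integers) does.

For instance (2, 6) is also a counterexample (LHS = sin(8) ≈ 0.9894, RHS = sin(6) + sin(2) ≈ 0.6299), but it's lexicographically larger.

Answer: (x, y) = (1, 1)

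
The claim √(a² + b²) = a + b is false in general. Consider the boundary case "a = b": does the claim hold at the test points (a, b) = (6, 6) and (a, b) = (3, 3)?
No, fails at both test points

At (6, 6): LHS = 6·√(2) ≈ 8.485 ≠ RHS = 12
At (3, 3): LHS = 3·√(2) ≈ 4.243 ≠ RHS = 6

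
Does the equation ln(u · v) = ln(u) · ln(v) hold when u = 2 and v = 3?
Substituting u = 2, v = 3:

LHS = ln(2 · 3) = ln(6) ≈ 1.792
RHS = ln(2) · ln(3) ≈ 0.7615

LHS ≠ RHS, so the equation does not hold at this point.

Answer: Fails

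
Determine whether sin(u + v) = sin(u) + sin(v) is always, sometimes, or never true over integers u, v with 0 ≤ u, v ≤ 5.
It holds at (u, v) = (0, 5) (both sides equal sin(5) ≈ -0.9589), but fails at (u, v) = (4, 4) (LHS = sin(8) ≈ 0.9894, RHS = 2·sin(4) ≈ -1.514).

Answer: Sometimes true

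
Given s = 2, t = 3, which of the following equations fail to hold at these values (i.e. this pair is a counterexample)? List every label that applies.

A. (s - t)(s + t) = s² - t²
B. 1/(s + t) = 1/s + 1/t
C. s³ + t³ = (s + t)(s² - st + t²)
Evaluating each claim at the given values:
A. LHS = -5, RHS = -5 → holds here (LHS = RHS)
B. LHS = 1/5, RHS = 5/6 → fails here (LHS ≠ RHS)
C. LHS = 35, RHS = 35 → holds here (LHS = RHS)

Answer: B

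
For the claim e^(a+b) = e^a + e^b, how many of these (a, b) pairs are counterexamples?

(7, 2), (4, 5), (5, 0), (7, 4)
4

Testing each pair:
(7, 2): LHS = e^9 ≈ 8103, RHS = e^2 + e^7 ≈ 1104 → counterexample
(4, 5): LHS = e^9 ≈ 8103, RHS = e^4 + e^5 ≈ 203 → counterexample
(5, 0): LHS = e^5 ≈ 148.4, RHS = 1 + e^5 ≈ 149.4 → counterexample
(7, 4): LHS = e^11 ≈ 59874.1, RHS = e^4 + e^7 ≈ 1151 → counterexample

That makes 4 counterexamples.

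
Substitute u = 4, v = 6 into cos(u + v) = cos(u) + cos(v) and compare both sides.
LHS = cos(4 + 6) = cos(10) ≈ -0.8391
RHS = cos(4) + cos(6) ≈ 0.3065

LHS ≠ RHS (they differ by about 1.146), so the equation does not hold here.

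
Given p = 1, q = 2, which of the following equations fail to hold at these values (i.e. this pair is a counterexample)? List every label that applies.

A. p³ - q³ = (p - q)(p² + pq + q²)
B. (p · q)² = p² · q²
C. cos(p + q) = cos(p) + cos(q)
C

Evaluating each claim at the given values:
A. LHS = -7, RHS = -7 → holds here (LHS = RHS)
B. LHS = 4, RHS = 4 → holds here (LHS = RHS)
C. LHS = cos(3) ≈ -0.99, RHS = cos(2) + cos(1) ≈ 0.1242 → fails here (LHS ≠ RHS)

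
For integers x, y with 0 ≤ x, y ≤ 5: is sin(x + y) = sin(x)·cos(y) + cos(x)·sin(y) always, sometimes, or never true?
Always true

The identity holds for every pair in the range. For instance at (x, y) = (2, 2): both sides equal sin(4) ≈ -0.7568.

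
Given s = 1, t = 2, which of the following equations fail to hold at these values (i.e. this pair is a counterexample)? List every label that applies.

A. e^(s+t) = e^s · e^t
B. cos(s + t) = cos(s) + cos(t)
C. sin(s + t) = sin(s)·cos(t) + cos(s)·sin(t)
B

Evaluating each claim at the given values:
A. LHS = e^3 ≈ 20.09, RHS = e^3 ≈ 20.09 → holds here (LHS = RHS)
B. LHS = cos(3) ≈ -0.99, RHS = cos(2) + cos(1) ≈ 0.1242 → fails here (LHS ≠ RHS)
C. LHS = sin(3) ≈ 0.1411, RHS = sin(1)·cos(2) + sin(2)·cos(1) ≈ 0.1411 → holds here (LHS = RHS)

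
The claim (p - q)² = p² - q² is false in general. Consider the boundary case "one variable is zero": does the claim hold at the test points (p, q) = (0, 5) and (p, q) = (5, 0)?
Only at (5, 0)

At (0, 5): LHS = 25 ≠ RHS = -25
At (5, 0): LHS = 25, RHS = 25 → equal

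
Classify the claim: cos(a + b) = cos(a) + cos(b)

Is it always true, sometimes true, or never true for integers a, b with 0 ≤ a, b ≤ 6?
The claim fails for every pair in the range. For instance at (a, b) = (1, 6): LHS = cos(7) ≈ 0.7539, RHS = cos(1) + cos(6) ≈ 1.5.

Answer: Never true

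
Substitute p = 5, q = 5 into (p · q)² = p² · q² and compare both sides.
LHS = (5 · 5)² = 625
RHS = 5² · 5² = 625

LHS = RHS: the two sides agree.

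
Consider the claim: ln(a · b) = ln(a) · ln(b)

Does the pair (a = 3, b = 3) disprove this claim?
Substituting a = 3, b = 3:
LHS = ln(3 · 3) = ln(9) ≈ 2.197
RHS = ln(3) · ln(3) = ln(3)² ≈ 1.207

Since LHS ≠ RHS, this pair disproves the claim.

Answer: Yes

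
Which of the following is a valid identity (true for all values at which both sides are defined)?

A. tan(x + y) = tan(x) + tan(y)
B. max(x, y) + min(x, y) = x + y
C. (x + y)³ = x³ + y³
A: fails at (4, 6) — LHS = tan(10) ≈ 0.6484, RHS = tan(6) + tan(4) ≈ 0.8668.
B: holds — e.g. at (3, 5), both sides equal 8.
C: fails at (1, 5) — LHS = 216, RHS = 126.

Answer: B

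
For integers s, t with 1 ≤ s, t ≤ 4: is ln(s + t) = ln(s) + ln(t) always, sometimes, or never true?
It holds at (s, t) = (2, 2) (both sides equal ln(4) ≈ 1.386), but fails at (s, t) = (3, 2) (LHS = ln(5) ≈ 1.609, RHS = ln(2) + ln(3) ≈ 1.792).

Answer: Sometimes true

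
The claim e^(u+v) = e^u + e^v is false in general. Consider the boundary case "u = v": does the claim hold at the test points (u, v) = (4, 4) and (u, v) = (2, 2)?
No, fails at both test points

At (4, 4): LHS = e^8 ≈ 2981 ≠ RHS = 2·e^4 ≈ 109.2
At (2, 2): LHS = e^4 ≈ 54.6 ≠ RHS = 2·e^2 ≈ 14.78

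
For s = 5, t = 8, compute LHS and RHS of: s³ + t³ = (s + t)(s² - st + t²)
LHS = 5³ + 8³ = 637
RHS = (5 + 8)(5² - 5·8 + 8²) = 637

LHS = RHS: the two sides agree.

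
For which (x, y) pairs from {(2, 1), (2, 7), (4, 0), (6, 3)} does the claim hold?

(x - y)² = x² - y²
(4, 0)

Testing each pair:
(2, 1): LHS = 1, RHS = 3 → fails
(2, 7): LHS = 25, RHS = -45 → fails
(4, 0): LHS = 16, RHS = 16 → holds
(6, 3): LHS = 9, RHS = 27 → fails

1 of 4 pairs satisfies the claim.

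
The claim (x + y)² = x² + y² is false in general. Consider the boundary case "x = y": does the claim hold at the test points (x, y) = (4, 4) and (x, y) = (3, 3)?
At (4, 4): LHS = 64 ≠ RHS = 32
At (3, 3): LHS = 36 ≠ RHS = 18

Answer: No, fails at both test points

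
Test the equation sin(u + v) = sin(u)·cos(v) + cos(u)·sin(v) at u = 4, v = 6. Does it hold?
Substituting u = 4, v = 6:

LHS = sin(4 + 6) = sin(10) ≈ -0.544
RHS = sin(4)·cos(6) + cos(4)·sin(6) = sin(4)·cos(6) + sin(6)·cos(4) ≈ -0.544

LHS = RHS, so the equation holds at this point.

Answer: Holds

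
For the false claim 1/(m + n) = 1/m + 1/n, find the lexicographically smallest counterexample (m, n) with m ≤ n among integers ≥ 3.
(m, n) = (3, 3)

Substituting (3, 3) into the claim:
LHS = 1/(3 + 3) = 1/6
RHS = 1/3 + 1/3 = 2/3

Since LHS ≠ RHS, this pair disproves the claim, and no lexicographically smaller pair (m ≤ n, integers ≥ 3) does.

For instance (4, 5) is also a counterexample (LHS = 1/9, RHS = 9/20), but it's lexicographically larger.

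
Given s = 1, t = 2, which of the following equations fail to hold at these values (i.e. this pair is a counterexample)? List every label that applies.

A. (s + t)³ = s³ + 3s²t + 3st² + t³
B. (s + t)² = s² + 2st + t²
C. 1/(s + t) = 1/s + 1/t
Evaluating each claim at the given values:
A. LHS = 27, RHS = 27 → holds here (LHS = RHS)
B. LHS = 9, RHS = 9 → holds here (LHS = RHS)
C. LHS = 1/3, RHS = 3/2 → fails here (LHS ≠ RHS)

Answer: C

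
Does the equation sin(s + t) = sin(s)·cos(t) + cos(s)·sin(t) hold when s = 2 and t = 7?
Substituting s = 2, t = 7:

LHS = sin(2 + 7) = sin(9) ≈ 0.4121
RHS = sin(2)·cos(7) + cos(2)·sin(7) = sin(7)·cos(2) + sin(2)·cos(7) ≈ 0.4121

LHS = RHS, so the equation holds at this point.

Answer: Holds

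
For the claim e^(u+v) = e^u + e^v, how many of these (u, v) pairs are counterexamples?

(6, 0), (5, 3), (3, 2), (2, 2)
Testing each pair:
(6, 0): LHS = e^6 ≈ 403.4, RHS = 1 + e^6 ≈ 404.4 → counterexample
(5, 3): LHS = e^8 ≈ 2981, RHS = e^3 + e^5 ≈ 168.5 → counterexample
(3, 2): LHS = e^5 ≈ 148.4, RHS = e^2 + e^3 ≈ 27.47 → counterexample
(2, 2): LHS = e^4 ≈ 54.6, RHS = 2·e^2 ≈ 14.78 → counterexample

That makes 4 counterexamples.

Answer: 4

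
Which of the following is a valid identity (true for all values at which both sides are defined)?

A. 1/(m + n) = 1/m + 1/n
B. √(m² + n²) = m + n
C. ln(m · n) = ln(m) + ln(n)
C

A: fails at (4, 5) — LHS = 1/9, RHS = 9/20.
B: fails at (1, 2) — LHS = √(5) ≈ 2.236, RHS = 3.
C: holds — e.g. at (3, 4), both sides equal ln(12) ≈ 2.485.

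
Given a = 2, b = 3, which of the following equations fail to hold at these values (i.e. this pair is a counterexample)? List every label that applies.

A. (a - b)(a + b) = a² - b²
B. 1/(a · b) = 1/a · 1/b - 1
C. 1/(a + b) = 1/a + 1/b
B, C

Evaluating each claim at the given values:
A. LHS = -5, RHS = -5 → holds here (LHS = RHS)
B. LHS = 1/6, RHS = -5/6 → fails here (LHS ≠ RHS)
C. LHS = 1/5, RHS = 5/6 → fails here (LHS ≠ RHS)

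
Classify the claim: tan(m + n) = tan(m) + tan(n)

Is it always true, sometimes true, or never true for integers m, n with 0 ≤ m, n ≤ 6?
It holds at (m, n) = (0, 6) (both sides equal tan(6) ≈ -0.291), but fails at (m, n) = (3, 5) (LHS = tan(8) ≈ -6.8, RHS = tan(5) + tan(3) ≈ -3.523).

Answer: Sometimes true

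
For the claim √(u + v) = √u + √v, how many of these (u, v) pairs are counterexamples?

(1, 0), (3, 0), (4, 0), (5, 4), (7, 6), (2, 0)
2

Testing each pair:
(1, 0): LHS = 1, RHS = 1 → satisfies claim
(3, 0): LHS = √(3) ≈ 1.732, RHS = √(3) ≈ 1.732 → satisfies claim
(4, 0): LHS = 2, RHS = 2 → satisfies claim
(5, 4): LHS = 3, RHS = 2 + √(5) ≈ 4.236 → counterexample
(7, 6): LHS = √(13) ≈ 3.606, RHS = √(6) + √(7) ≈ 5.095 → counterexample
(2, 0): LHS = √(2) ≈ 1.414, RHS = √(2) ≈ 1.414 → satisfies claim

That makes 2 counterexamples.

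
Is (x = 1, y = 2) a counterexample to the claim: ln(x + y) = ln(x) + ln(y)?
Yes

Substituting x = 1, y = 2:
LHS = ln(1 + 2) = ln(3) ≈ 1.099
RHS = ln(1) + ln(2) = ln(2) ≈ 0.6931

Since LHS ≠ RHS, this pair disproves the claim.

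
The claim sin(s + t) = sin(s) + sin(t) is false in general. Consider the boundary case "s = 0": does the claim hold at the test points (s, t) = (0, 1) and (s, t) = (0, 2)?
At (0, 1): LHS = sin(1) ≈ 0.8415, RHS = sin(1) ≈ 0.8415 → equal
At (0, 2): LHS = sin(2) ≈ 0.9093, RHS = sin(2) ≈ 0.9093 → equal

So the claim does hold at both of these boundary points, even though it is not an identity.

Answer: Yes, holds at both test points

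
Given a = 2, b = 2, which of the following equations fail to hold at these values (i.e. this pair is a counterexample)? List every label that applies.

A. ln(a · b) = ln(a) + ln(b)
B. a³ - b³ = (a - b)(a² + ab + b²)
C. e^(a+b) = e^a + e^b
C

Evaluating each claim at the given values:
A. LHS = ln(4) ≈ 1.386, RHS = 2·ln(2) ≈ 1.386 → holds here (LHS = RHS)
B. LHS = 0, RHS = 0 → holds here (LHS = RHS)
C. LHS = e^4 ≈ 54.6, RHS = 2·e^2 ≈ 14.78 → fails here (LHS ≠ RHS)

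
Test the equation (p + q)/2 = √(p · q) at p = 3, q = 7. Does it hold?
Fails

Substituting p = 3, q = 7:

LHS = (3 + 7)/2 = 5
RHS = √(3 · 7) = √(21) ≈ 4.583

LHS ≠ RHS, so the equation does not hold at this point.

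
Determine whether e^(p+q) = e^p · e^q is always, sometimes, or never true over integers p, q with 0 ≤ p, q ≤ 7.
Always true

The identity holds for every pair in the range. For instance at (p, q) = (0, 0): both sides equal 1.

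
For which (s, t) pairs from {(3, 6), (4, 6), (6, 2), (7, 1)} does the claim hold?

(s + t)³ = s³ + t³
None

Testing each pair:
(3, 6): LHS = 729, RHS = 243 → fails
(4, 6): LHS = 1000, RHS = 280 → fails
(6, 2): LHS = 512, RHS = 224 → fails
(7, 1): LHS = 512, RHS = 344 → fails

No pair satisfies the claim.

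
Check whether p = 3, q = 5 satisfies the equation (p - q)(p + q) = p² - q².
Holds

Substituting p = 3, q = 5:

LHS = (3 - 5)(3 + 5) = -16
RHS = 3² - 5² = -16

LHS = RHS, so the equation holds at this point.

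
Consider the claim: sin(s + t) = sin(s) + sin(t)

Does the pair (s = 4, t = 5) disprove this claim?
Substituting s = 4, t = 5:
LHS = sin(4 + 5) = sin(9) ≈ 0.4121
RHS = sin(4) + sin(5) ≈ -1.716

Since LHS ≠ RHS, this pair disproves the claim.

Answer: Yes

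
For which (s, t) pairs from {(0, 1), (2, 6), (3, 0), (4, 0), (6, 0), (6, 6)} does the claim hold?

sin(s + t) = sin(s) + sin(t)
Testing each pair:
(0, 1): LHS = sin(1) ≈ 0.8415, RHS = sin(1) ≈ 0.8415 → holds
(2, 6): LHS = sin(8) ≈ 0.9894, RHS = sin(6) + sin(2) ≈ 0.6299 → fails
(3, 0): LHS = sin(3) ≈ 0.1411, RHS = sin(3) ≈ 0.1411 → holds
(4, 0): LHS = sin(4) ≈ -0.7568, RHS = sin(4) ≈ -0.7568 → holds
(6, 0): LHS = sin(6) ≈ -0.2794, RHS = sin(6) ≈ -0.2794 → holds
(6, 6): LHS = sin(12) ≈ -0.5366, RHS = 2·sin(6) ≈ -0.5588 → fails

4 of 6 pairs satisfy the claim.

Answer: (0, 1), (3, 0), (4, 0), (6, 0)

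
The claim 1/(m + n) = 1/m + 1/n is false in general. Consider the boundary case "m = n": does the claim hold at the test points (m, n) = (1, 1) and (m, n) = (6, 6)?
No, fails at both test points

At (1, 1): LHS = 1/2 ≠ RHS = 2
At (6, 6): LHS = 1/12 ≠ RHS = 1/3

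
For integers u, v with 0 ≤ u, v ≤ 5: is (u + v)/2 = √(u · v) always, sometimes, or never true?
Sometimes true

It holds at (u, v) = (0, 0) (both sides equal 0), but fails at (u, v) = (1, 4) (LHS = 5/2, RHS = 2).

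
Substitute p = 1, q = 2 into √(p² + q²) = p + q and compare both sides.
LHS = √(1² + 2²) = √(5) ≈ 2.236
RHS = 1 + 2 = 3

LHS ≠ RHS (they differ by about 0.7639), so the equation does not hold here.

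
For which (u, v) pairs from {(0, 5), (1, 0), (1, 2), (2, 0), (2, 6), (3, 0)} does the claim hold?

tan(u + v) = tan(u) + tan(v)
Testing each pair:
(0, 5): LHS = tan(5) ≈ -3.381, RHS = tan(5) ≈ -3.381 → holds
(1, 0): LHS = tan(1) ≈ 1.557, RHS = tan(1) ≈ 1.557 → holds
(1, 2): LHS = tan(3) ≈ -0.1425, RHS = tan(2) + tan(1) ≈ -0.6276 → fails
(2, 0): LHS = tan(2) ≈ -2.185, RHS = tan(2) ≈ -2.185 → holds
(2, 6): LHS = tan(8) ≈ -6.8, RHS = tan(2) + tan(6) ≈ -2.476 → fails
(3, 0): LHS = tan(3) ≈ -0.1425, RHS = tan(3) ≈ -0.1425 → holds

4 of 6 pairs satisfy the claim.

Answer: (0, 5), (1, 0), (2, 0), (3, 0)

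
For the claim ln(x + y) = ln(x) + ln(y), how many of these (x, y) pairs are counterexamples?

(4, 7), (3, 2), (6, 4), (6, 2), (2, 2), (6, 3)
5

Testing each pair:
(4, 7): LHS = ln(11) ≈ 2.398, RHS = ln(4) + ln(7) ≈ 3.332 → counterexample
(3, 2): LHS = ln(5) ≈ 1.609, RHS = ln(2) + ln(3) ≈ 1.792 → counterexample
(6, 4): LHS = ln(10) ≈ 2.303, RHS = ln(4) + ln(6) ≈ 3.178 → counterexample
(6, 2): LHS = ln(8) ≈ 2.079, RHS = ln(2) + ln(6) ≈ 2.485 → counterexample
(2, 2): LHS = ln(4) ≈ 1.386, RHS = 2·ln(2) ≈ 1.386 → satisfies claim
(6, 3): LHS = ln(9) ≈ 2.197, RHS = ln(3) + ln(6) ≈ 2.89 → counterexample

That makes 5 counterexamples.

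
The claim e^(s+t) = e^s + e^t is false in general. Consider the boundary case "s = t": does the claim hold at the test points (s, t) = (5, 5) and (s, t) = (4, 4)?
No, fails at both test points

At (5, 5): LHS = e^10 ≈ 22026.5 ≠ RHS = 2·e^5 ≈ 296.8
At (4, 4): LHS = e^8 ≈ 2981 ≠ RHS = 2·e^4 ≈ 109.2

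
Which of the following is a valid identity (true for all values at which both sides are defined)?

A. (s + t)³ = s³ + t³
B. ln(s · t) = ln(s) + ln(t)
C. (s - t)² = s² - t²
B

A: fails at (5, 5) — LHS = 1000, RHS = 250.
B: holds — e.g. at (1, 5), both sides equal ln(5) ≈ 1.609.
C: fails at (2, 3) — LHS = 1, RHS = -5.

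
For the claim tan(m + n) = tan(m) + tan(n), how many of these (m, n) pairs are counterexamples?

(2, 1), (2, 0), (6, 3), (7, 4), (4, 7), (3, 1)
Testing each pair:
(2, 1): LHS = tan(3) ≈ -0.1425, RHS = tan(2) + tan(1) ≈ -0.6276 → counterexample
(2, 0): LHS = tan(2) ≈ -2.185, RHS = tan(2) ≈ -2.185 → satisfies claim
(6, 3): LHS = tan(9) ≈ -0.4523, RHS = tan(6) + tan(3) ≈ -0.4336 → counterexample
(7, 4): LHS = tan(11) ≈ -226, RHS = tan(7) + tan(4) ≈ 2.029 → counterexample
(4, 7): LHS = tan(11) ≈ -226, RHS = tan(7) + tan(4) ≈ 2.029 → counterexample
(3, 1): LHS = tan(4) ≈ 1.158, RHS = tan(3) + tan(1) ≈ 1.415 → counterexample

That makes 5 counterexamples.

Answer: 5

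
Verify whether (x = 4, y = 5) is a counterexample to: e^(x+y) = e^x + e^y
Substituting x = 4, y = 5:
LHS = e^(4+5) = e^9 ≈ 8103
RHS = e^4 + e^5 ≈ 203

Since LHS ≠ RHS, this pair disproves the claim.

Answer: Yes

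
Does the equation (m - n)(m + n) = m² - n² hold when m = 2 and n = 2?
Holds

Substituting m = 2, n = 2:

LHS = (2 - 2)(2 + 2) = 0
RHS = 2² - 2² = 0

LHS = RHS, so the equation holds at this point.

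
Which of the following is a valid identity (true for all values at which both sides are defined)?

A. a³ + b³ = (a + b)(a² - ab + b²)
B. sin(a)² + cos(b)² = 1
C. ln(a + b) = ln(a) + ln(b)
A: holds — e.g. at (2, 7), both sides equal 351.
B: fails at (4, 6) — LHS = sin(4)² + cos(6)² ≈ 1.495, RHS = 1.
C: fails at (1, 1) — LHS = ln(2) ≈ 0.6931, RHS = 0.

Answer: A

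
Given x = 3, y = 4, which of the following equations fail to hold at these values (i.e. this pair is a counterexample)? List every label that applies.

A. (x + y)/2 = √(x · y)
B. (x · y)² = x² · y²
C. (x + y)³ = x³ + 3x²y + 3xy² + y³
Evaluating each claim at the given values:
A. LHS = 7/2, RHS = 2·√(3) ≈ 3.464 → fails here (LHS ≠ RHS)
B. LHS = 144, RHS = 144 → holds here (LHS = RHS)
C. LHS = 343, RHS = 343 → holds here (LHS = RHS)

Answer: A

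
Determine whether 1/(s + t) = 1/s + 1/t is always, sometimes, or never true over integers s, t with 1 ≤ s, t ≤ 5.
The claim fails for every pair in the range. For instance at (s, t) = (2, 3): LHS = 1/5, RHS = 5/6.

Answer: Never true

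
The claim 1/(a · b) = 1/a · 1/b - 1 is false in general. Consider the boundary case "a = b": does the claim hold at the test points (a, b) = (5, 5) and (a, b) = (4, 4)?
At (5, 5): LHS = 1/25 ≠ RHS = -24/25
At (4, 4): LHS = 1/16 ≠ RHS = -15/16

Answer: No, fails at both test points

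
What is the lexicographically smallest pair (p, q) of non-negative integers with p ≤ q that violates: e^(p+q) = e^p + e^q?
(p, q) = (0, 0)

Substituting (0, 0) into the claim:
LHS = e^(0+0) = 1
RHS = e^0 + e^0 = 2

Since LHS ≠ RHS, this pair disproves the claim, and no lexicographically smaller pair (p ≤ q, non-negative integers) does.

For instance (1, 6) is also a counterexample (LHS = e^7 ≈ 1097, RHS = e + e^6 ≈ 406.1), but it's lexicographically larger.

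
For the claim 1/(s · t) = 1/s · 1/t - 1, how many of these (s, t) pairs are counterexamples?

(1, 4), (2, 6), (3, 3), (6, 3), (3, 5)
5

Testing each pair:
(1, 4): LHS = 1/4, RHS = -3/4 → counterexample
(2, 6): LHS = 1/12, RHS = -11/12 → counterexample
(3, 3): LHS = 1/9, RHS = -8/9 → counterexample
(6, 3): LHS = 1/18, RHS = -17/18 → counterexample
(3, 5): LHS = 1/15, RHS = -14/15 → counterexample

That makes 5 counterexamples.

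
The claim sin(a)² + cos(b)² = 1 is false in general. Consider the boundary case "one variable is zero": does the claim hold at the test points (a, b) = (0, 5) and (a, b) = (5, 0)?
At (0, 5): LHS = cos(5)² ≈ 0.08046 ≠ RHS = 1
At (5, 0): LHS = sin(5)² + 1 ≈ 1.92 ≠ RHS = 1

Answer: No, fails at both test points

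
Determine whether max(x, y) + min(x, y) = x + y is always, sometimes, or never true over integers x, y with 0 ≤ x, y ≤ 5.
Always true

The identity holds for every pair in the range. For instance at (x, y) = (2, 4): both sides equal 6.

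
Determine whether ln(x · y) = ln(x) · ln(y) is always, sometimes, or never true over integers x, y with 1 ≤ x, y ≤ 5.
It holds at (x, y) = (1, 1) (both sides equal 0), but fails at (x, y) = (4, 5) (LHS = ln(20) ≈ 2.996, RHS = ln(4)·ln(5) ≈ 2.231).

Answer: Sometimes true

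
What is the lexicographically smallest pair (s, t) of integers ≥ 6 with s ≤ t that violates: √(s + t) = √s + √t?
Substituting (6, 6) into the claim:
LHS = √(6 + 6) = 2·√(3) ≈ 3.464
RHS = √6 + √6 = 2·√(6) ≈ 4.899

Since LHS ≠ RHS, this pair disproves the claim, and no lexicographically smaller pair (s ≤ t, integers ≥ 6) does.

For instance (9, 11) is also a counterexample (LHS = 2·√(5) ≈ 4.472, RHS = 3 + √(11) ≈ 6.317), but it's lexicographically larger.

Answer: (s, t) = (6, 6)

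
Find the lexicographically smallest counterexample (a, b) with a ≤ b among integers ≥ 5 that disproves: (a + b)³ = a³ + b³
Substituting (5, 5) into the claim:
LHS = (5 + 5)³ = 1000
RHS = 5³ + 5³ = 250

Since LHS ≠ RHS, this pair disproves the claim, and no lexicographically smaller pair (a ≤ b, integers ≥ 5) does.

For instance (7, 8) is also a counterexample (LHS = 3375, RHS = 855), but it's lexicographically larger.

Answer: (a, b) = (5, 5)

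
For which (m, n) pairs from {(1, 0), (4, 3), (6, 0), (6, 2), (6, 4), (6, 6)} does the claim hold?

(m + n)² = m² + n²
Testing each pair:
(1, 0): LHS = 1, RHS = 1 → holds
(4, 3): LHS = 49, RHS = 25 → fails
(6, 0): LHS = 36, RHS = 36 → holds
(6, 2): LHS = 64, RHS = 40 → fails
(6, 4): LHS = 100, RHS = 52 → fails
(6, 6): LHS = 144, RHS = 72 → fails

2 of 6 pairs satisfy the claim.

Answer: (1, 0), (6, 0)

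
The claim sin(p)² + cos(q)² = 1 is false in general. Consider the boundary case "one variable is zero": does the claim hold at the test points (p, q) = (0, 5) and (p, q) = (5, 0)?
No, fails at both test points

At (0, 5): LHS = cos(5)² ≈ 0.08046 ≠ RHS = 1
At (5, 0): LHS = sin(5)² + 1 ≈ 1.92 ≠ RHS = 1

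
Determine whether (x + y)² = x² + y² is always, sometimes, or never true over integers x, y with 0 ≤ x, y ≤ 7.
It holds at (x, y) = (0, 7) (both sides equal 49), but fails at (x, y) = (1, 6) (LHS = 49, RHS = 37).

Answer: Sometimes true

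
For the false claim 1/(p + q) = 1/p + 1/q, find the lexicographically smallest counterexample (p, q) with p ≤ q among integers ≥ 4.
(p, q) = (4, 4)

Substituting (4, 4) into the claim:
LHS = 1/(4 + 4) = 1/8
RHS = 1/4 + 1/4 = 1/2

Since LHS ≠ RHS, this pair disproves the claim, and no lexicographically smaller pair (p ≤ q, integers ≥ 4) does.

For instance (5, 11) is also a counterexample (LHS = 1/16, RHS = 16/55), but it's lexicographically larger.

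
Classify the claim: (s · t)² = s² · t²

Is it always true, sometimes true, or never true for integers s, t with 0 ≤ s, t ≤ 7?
The identity holds for every pair in the range. For instance at (s, t) = (0, 7): both sides equal 0.

Answer: Always true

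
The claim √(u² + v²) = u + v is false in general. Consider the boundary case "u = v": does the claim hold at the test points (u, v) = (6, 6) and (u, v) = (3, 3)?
No, fails at both test points

At (6, 6): LHS = 6·√(2) ≈ 8.485 ≠ RHS = 12
At (3, 3): LHS = 3·√(2) ≈ 4.243 ≠ RHS = 6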